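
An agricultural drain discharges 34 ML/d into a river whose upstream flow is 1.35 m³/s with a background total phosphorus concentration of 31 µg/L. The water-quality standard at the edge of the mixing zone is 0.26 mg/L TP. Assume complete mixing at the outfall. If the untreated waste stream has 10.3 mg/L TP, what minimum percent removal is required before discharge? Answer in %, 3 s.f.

34 ML/d = 0.3935 m³/s.
31 µg/L = 0.031 mg/L.
Mass balance: 0.26·1.744 = 0.3935·Cₑ + 1.35·0.031.
Cₑ = (0.4533 − 0.04185) / 0.3935 = 1.046 mg/L.
Required removal = 1 − 1.046/10.3 = 89.85 %.

89.8 %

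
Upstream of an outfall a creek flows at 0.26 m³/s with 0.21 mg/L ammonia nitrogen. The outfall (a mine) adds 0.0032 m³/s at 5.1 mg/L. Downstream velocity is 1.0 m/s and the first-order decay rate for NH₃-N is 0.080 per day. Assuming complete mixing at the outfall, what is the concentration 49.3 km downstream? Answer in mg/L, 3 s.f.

0.257 mg/L

After complete mixing, C₀ = (0.0032·5.1 + 0.26·0.21) / 0.2632 = 0.2695 mg/L.
Travel time t = 4.93e+04 m / 1.0 m/s = 4.93e+04 s = 0.5706 d.
C = 0.2695·exp(−0.080·0.5706) = 0.2695·0.9554 = 0.2574 mg/L.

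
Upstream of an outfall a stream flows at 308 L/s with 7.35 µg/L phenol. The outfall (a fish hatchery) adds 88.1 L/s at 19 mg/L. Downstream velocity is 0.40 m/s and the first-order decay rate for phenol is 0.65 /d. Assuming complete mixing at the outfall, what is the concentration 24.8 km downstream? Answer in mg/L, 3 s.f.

88.1 L/s = 0.0881 m³/s.
308 L/s = 0.308 m³/s.
7.35 µg/L = 0.00735 mg/L.
After complete mixing, C₀ = (0.0881·19 + 0.308·0.00735) / 0.3961 = 4.232 mg/L.
Travel time t = 2.48e+04 m / 0.40 m/s = 6.2e+04 s = 0.7176 d.
C = 4.232·exp(−0.65·0.7176) = 4.232·0.6272 = 2.654 mg/L.

2.65 mg/L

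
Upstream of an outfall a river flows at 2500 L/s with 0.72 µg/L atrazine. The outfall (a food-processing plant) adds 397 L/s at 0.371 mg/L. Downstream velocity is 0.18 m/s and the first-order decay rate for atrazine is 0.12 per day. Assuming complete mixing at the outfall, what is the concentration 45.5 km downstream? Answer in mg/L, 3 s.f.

0.0362 mg/L

397 L/s = 0.397 m³/s.
2500 L/s = 2.5 m³/s.
0.72 µg/L = 0.00072 mg/L.
After complete mixing, C₀ = (0.397·0.371 + 2.5·0.00072) / 2.897 = 0.05146 mg/L.
Travel time t = 4.55e+04 m / 0.18 m/s = 2.528e+05 s = 2.926 d.
C = 0.05146·exp(−0.12·2.926) = 0.05146·0.7039 = 0.03623 mg/L.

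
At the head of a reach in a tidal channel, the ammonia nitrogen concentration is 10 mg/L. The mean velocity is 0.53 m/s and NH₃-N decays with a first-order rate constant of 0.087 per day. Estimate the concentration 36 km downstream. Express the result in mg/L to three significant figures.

Travel time t = 36 km / 0.53 m/s = 3.6e+04/0.53 = 6.792e+04 s = 0.7862 d.
First-order decay: C = 10·exp(−0.087·0.7862) = 10·0.9339 = 9.339 mg/L.

9.34 mg/L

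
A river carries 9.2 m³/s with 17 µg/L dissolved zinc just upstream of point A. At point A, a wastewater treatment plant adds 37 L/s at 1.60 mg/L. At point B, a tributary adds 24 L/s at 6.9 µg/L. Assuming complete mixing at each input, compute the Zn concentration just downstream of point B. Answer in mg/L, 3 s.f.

0.0233 mg/L

17 µg/L = 0.017 mg/L.
37 L/s = 0.037 m³/s.
After input A: C = (9.2·0.017 + 0.037·1.6) / 9.237 = 0.02334 mg/L.
24 L/s = 0.024 m³/s.
6.9 µg/L = 0.0069 mg/L.
After input B: C = (9.237·0.02334 + 0.024·0.0069) / 9.261 = 0.0233 mg/L.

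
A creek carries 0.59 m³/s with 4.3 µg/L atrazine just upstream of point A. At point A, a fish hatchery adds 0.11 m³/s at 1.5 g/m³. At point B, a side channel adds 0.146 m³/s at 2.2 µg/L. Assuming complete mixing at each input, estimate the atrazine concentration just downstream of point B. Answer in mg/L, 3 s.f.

4.3 µg/L = 0.0043 mg/L.
After input A: C = (0.59·0.0043 + 0.11·1.5) / 0.7 = 0.2393 mg/L.
2.2 µg/L = 0.0022 mg/L.
After input B: C = (0.7·0.2393 + 0.146·0.0022) / 0.846 = 0.1984 mg/L.

0.198 mg/L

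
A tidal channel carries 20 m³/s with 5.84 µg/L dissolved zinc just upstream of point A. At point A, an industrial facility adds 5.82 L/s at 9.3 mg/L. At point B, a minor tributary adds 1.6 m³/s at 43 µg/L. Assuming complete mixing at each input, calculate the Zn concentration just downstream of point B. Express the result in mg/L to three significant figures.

0.0111 mg/L

5.84 µg/L = 0.00584 mg/L.
5.82 L/s = 0.00582 m³/s.
After input A: C = (20·0.00584 + 0.00582·9.3) / 20.01 = 0.008544 mg/L.
43 µg/L = 0.043 mg/L.
After input B: C = (20.01·0.008544 + 1.6·0.043) / 21.61 = 0.0111 mg/L.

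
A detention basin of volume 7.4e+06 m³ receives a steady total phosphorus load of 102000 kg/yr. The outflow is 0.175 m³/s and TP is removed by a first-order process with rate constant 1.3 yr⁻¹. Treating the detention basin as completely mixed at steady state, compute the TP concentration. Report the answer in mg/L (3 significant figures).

Outflow Q = 0.175 m³/s × 3.156e+07 s/yr = 5.523e+06 m³/yr.
Steady-state CSTR mass balance: W = Q·C + k·V·C, so C = W/(Q + kV).
Q + kV = 5.523e+06 + 1.3·7.4e+06 = 1.514e+07 m³/yr.
C = 102000/1.514e+07 = 0.006736 kg/m³ = 6.736 mg/L.

6.74 mg/L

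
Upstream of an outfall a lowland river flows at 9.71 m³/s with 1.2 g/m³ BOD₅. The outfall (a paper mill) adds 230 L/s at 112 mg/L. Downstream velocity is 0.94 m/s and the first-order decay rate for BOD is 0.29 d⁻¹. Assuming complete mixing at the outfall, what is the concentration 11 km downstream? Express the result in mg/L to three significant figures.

3.62 mg/L

230 L/s = 0.23 m³/s.
After complete mixing, C₀ = (0.23·112 + 9.71·1.2) / 9.94 = 3.764 mg/L.
Travel time t = 1.1e+04 m / 0.94 m/s = 1.17e+04 s = 0.1354 d.
C = 3.764·exp(−0.29·0.1354) = 3.764·0.9615 = 3.619 mg/L.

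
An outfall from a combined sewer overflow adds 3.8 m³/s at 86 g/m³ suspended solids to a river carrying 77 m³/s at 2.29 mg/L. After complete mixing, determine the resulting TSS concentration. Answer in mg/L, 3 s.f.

Conservation of mass across the mixing zone: C = (3.8·86 + 77·2.29) / (3.8 + 77) = 503.1/80.8 = 6.227 mg/L.

6.23 mg/L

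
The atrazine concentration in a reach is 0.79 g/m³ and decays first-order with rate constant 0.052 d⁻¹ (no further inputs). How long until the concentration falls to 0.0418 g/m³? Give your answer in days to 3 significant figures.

t = ln(C₀/C)/k = ln(0.79/0.0418)/0.052 = 2.939/0.052 = 56.52 d.

56.5 d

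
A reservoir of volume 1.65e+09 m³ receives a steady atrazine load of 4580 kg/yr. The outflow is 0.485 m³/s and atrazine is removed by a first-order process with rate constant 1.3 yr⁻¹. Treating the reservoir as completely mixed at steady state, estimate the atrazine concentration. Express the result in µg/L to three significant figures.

2.12 µg/L

Outflow Q = 0.485 m³/s × 3.156e+07 s/yr = 1.531e+07 m³/yr.
Steady-state CSTR mass balance: W = Q·C + k·V·C, so C = W/(Q + kV).
Q + kV = 1.531e+07 + 1.3·1.65e+09 = 2.16e+09 m³/yr.
C = 4580/2.16e+09 = 2.12e-06 kg/m³ = 0.00212 mg/L = 2.12 µg/L.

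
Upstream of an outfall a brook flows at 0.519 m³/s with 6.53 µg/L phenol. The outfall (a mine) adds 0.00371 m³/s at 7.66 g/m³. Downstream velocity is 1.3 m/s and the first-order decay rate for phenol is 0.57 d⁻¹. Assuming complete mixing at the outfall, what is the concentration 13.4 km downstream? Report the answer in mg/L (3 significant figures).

6.53 µg/L = 0.00653 mg/L.
After complete mixing, C₀ = (0.00371·7.66 + 0.519·0.00653) / 0.5227 = 0.06085 mg/L.
Travel time t = 1.34e+04 m / 1.3 m/s = 1.031e+04 s = 0.1193 d.
C = 0.06085·exp(−0.57·0.1193) = 0.06085·0.9343 = 0.05685 mg/L.

0.0569 mg/L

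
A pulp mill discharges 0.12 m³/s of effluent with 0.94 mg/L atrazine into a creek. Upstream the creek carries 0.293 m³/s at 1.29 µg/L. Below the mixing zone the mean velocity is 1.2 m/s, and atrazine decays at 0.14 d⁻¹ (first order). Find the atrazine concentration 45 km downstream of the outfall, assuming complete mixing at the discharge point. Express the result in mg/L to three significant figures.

0.258 mg/L

1.29 µg/L = 0.00129 mg/L.
After complete mixing, C₀ = (0.12·0.94 + 0.293·0.00129) / 0.413 = 0.274 mg/L.
Travel time t = 4.5e+04 m / 1.2 m/s = 3.75e+04 s = 0.434 d.
C = 0.274·exp(−0.14·0.434) = 0.274·0.941 = 0.2579 mg/L.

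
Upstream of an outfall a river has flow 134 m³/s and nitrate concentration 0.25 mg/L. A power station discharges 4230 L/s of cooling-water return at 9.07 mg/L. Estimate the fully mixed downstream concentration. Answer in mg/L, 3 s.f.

4230 L/s = 4.23 m³/s.
By mass balance at complete mixing, C = (4.23·9.07 + 134·0.25) / (4.23 + 134) = 71.87/138.2 = 0.5199 mg/L.

0.520 mg/L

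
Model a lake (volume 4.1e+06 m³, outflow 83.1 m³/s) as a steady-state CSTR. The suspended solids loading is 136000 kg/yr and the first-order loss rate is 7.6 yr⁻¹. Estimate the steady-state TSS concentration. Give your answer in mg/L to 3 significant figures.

Outflow Q = 83.1 m³/s × 3.156e+07 s/yr = 2.622e+09 m³/yr.
Steady-state CSTR mass balance: W = Q·C + k·V·C, so C = W/(Q + kV).
Q + kV = 2.622e+09 + 7.6·4.1e+06 = 2.654e+09 m³/yr.
C = 136000/2.654e+09 = 5.125e-05 kg/m³ = 0.05125 mg/L.

0.0513 mg/L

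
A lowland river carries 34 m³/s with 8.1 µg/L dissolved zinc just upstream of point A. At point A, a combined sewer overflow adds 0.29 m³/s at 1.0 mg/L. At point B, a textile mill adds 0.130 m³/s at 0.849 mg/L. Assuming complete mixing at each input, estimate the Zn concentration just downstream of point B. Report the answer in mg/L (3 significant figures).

8.1 µg/L = 0.0081 mg/L.
After input A: C = (34·0.0081 + 0.29·1) / 34.29 = 0.01649 mg/L.
After input B: C = (34.29·0.01649 + 0.13·0.849) / 34.42 = 0.01963 mg/L.

0.0196 mg/L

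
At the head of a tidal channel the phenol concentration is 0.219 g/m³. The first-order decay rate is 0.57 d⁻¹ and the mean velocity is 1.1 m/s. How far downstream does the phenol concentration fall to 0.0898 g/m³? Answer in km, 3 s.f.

149 km

From C = C₀·e^(−kt), t = ln(C₀/C)/k = ln(0.219/0.0898)/0.57 = 0.8915/0.57 = 1.564 d.
Distance = v·t = 1.1 m/s × 1.351e+05 s = 1.486e+05 m = 148.6 km.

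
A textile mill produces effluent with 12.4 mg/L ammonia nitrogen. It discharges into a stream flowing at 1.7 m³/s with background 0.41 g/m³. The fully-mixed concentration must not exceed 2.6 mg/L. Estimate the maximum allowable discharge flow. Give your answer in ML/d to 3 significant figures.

Mass balance at complete mixing: C_std·(Q_w + Q_r) = Q_w·C_e + Q_r·C_b.
Rearranging, Q_w = Q_r·(C_std − C_b)/(C_e − C_std) = 1.7·(2.6 − 0.41) / (12.4 − 2.6) = 0.3799 m³/s.
= 32.82 ML/d.

32.8 ML/d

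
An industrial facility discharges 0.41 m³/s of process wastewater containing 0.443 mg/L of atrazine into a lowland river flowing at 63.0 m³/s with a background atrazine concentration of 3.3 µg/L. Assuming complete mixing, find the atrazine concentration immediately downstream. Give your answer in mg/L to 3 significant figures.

0.00614 mg/L

3.3 µg/L = 0.0033 mg/L.
Flow-weighted mixing gives C = (0.41·0.443 + 63·0.0033) / (0.41 + 63) = 0.3895/63.41 = 0.006143 mg/L.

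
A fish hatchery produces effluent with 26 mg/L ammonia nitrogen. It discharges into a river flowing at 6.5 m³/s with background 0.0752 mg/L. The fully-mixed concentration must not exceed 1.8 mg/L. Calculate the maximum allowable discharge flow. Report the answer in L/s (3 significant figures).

Mass balance at complete mixing: C_std·(Q_w + Q_r) = Q_w·C_e + Q_r·C_b.
Rearranging, Q_w = Q_r·(C_std − C_b)/(C_e − C_std) = 6.5·(1.8 − 0.0752) / (26 − 1.8) = 0.4633 m³/s.
= 463.3 L/s.

463 L/s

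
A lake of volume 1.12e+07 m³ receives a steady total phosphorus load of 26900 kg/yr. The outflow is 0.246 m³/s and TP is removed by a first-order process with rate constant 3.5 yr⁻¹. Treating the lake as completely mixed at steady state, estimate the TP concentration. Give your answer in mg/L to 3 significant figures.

0.573 mg/L

Outflow Q = 0.246 m³/s × 3.156e+07 s/yr = 7.763e+06 m³/yr.
Steady-state CSTR mass balance: W = Q·C + k·V·C, so C = W/(Q + kV).
Q + kV = 7.763e+06 + 3.5·1.12e+07 = 4.696e+07 m³/yr.
C = 26900/4.696e+07 = 0.0005728 kg/m³ = 0.5728 mg/L.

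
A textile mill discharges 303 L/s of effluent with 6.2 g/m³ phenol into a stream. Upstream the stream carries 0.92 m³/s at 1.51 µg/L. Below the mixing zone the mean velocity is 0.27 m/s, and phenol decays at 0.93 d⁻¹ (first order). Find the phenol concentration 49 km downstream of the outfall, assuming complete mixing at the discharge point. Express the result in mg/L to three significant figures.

303 L/s = 0.303 m³/s.
1.51 µg/L = 0.00151 mg/L.
After complete mixing, C₀ = (0.303·6.2 + 0.92·0.00151) / 1.223 = 1.537 mg/L.
Travel time t = 4.9e+04 m / 0.27 m/s = 1.815e+05 s = 2.1 d.
C = 1.537·exp(−0.93·2.1) = 1.537·0.1418 = 0.218 mg/L.

0.218 mg/L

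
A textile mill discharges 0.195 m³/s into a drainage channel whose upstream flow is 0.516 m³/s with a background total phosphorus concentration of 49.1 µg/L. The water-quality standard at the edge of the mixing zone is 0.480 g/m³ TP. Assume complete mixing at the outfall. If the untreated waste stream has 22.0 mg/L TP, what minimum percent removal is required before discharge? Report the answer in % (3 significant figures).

49.1 µg/L = 0.0491 mg/L.
Mass balance: 0.48·0.711 = 0.195·Cₑ + 0.516·0.0491.
Cₑ = (0.3413 − 0.02534) / 0.195 = 1.62 mg/L.
Required removal = 1 − 1.62/22.0 = 92.64 %.

92.6 %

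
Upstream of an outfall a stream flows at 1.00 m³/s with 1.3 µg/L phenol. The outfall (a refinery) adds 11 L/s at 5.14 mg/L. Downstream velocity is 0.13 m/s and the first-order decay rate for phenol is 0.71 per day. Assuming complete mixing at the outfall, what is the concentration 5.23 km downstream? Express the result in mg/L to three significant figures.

0.0411 mg/L

11 L/s = 0.011 m³/s.
1.3 µg/L = 0.0013 mg/L.
After complete mixing, C₀ = (0.011·5.14 + 1·0.0013) / 1.011 = 0.05721 mg/L.
Travel time t = 5230 m / 0.13 m/s = 4.023e+04 s = 0.4656 d.
C = 0.05721·exp(−0.71·0.4656) = 0.05721·0.7185 = 0.04111 mg/L.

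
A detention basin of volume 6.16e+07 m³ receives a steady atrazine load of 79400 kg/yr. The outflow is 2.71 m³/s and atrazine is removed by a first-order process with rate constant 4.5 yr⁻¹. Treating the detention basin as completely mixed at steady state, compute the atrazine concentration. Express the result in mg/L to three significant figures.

Outflow Q = 2.71 m³/s × 3.156e+07 s/yr = 8.552e+07 m³/yr.
Steady-state CSTR mass balance: W = Q·C + k·V·C, so C = W/(Q + kV).
Q + kV = 8.552e+07 + 4.5·6.16e+07 = 3.627e+08 m³/yr.
C = 79400/3.627e+08 = 0.0002189 kg/m³ = 0.2189 mg/L.

0.219 mg/L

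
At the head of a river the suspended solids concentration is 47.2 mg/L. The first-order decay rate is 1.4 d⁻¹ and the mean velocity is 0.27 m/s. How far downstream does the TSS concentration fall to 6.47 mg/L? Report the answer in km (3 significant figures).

From C = C₀·e^(−kt), t = ln(C₀/C)/k = ln(47.2/6.47)/1.4 = 1.987/1.4 = 1.419 d.
Distance = v·t = 0.27 m/s × 1.226e+05 s = 3.311e+04 m = 33.11 km.

33.1 km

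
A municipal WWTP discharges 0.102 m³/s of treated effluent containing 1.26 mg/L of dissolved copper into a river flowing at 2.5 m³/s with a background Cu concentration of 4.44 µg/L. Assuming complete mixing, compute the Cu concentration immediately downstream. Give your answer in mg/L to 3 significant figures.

4.44 µg/L = 0.00444 mg/L.
Conservation of mass across the mixing zone: C = (0.102·1.26 + 2.5·0.00444) / (0.102 + 2.5) = 0.1396/2.602 = 0.05366 mg/L.

0.0537 mg/L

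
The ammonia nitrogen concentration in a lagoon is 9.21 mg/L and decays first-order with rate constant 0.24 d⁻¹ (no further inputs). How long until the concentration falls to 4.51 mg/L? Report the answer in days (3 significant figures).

t = ln(C₀/C)/k = ln(9.21/4.51)/0.24 = 0.714/0.24 = 2.975 d.

2.97 d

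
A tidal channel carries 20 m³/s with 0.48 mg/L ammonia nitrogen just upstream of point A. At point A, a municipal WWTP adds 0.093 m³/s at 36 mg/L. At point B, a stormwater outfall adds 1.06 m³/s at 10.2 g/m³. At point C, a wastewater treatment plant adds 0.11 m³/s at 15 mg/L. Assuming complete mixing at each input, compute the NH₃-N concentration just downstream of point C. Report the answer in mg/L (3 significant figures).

After input A: C = (20·0.48 + 0.093·36) / 20.09 = 0.6444 mg/L.
After input B: C = (20.09·0.6444 + 1.06·10.2) / 21.15 = 1.123 mg/L.
After input C: C = (21.15·1.123 + 0.11·15) / 21.26 = 1.195 mg/L.

1.20 mg/L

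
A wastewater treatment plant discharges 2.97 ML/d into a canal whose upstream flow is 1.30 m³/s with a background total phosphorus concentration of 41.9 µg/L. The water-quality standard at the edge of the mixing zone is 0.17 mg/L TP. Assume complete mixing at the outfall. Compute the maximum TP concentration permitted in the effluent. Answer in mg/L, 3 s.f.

2.97 ML/d = 0.03438 m³/s.
41.9 µg/L = 0.0419 mg/L.
Mass balance: 0.17·1.334 = 0.03438·Cₑ + 1.3·0.0419.
Cₑ = (0.2268 − 0.05447) / 0.03438 = 5.015 mg/L.

5.01 mg/L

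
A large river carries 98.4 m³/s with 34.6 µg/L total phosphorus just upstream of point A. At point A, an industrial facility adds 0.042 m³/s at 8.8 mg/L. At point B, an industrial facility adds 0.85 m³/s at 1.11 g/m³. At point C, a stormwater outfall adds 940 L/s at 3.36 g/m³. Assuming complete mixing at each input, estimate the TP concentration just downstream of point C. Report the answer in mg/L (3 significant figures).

34.6 µg/L = 0.0346 mg/L.
After input A: C = (98.4·0.0346 + 0.042·8.8) / 98.44 = 0.03834 mg/L.
After input B: C = (98.44·0.03834 + 0.85·1.11) / 99.29 = 0.04751 mg/L.
940 L/s = 0.94 m³/s.
After input C: C = (99.29·0.04751 + 0.94·3.36) / 100.2 = 0.07858 mg/L.

0.0786 mg/L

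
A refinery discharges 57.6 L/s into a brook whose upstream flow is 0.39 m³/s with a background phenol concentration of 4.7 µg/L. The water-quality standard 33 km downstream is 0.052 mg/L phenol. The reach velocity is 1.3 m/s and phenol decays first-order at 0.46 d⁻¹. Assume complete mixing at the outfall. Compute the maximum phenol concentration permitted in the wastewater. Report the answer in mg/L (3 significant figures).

0.431 mg/L

57.6 L/s = 0.0576 m³/s.
4.7 µg/L = 0.0047 mg/L.
Travel time to the compliance point: t = 3.3e+04/1.3 = 2.538e+04 s = 0.2938 d; decay factor exp(−0.46·0.2938) = 0.8736.
So the concentration just after mixing may be at most 0.052/0.8736 = 0.05952 mg/L.
Mass balance: 0.05952·0.4476 = 0.0576·Cₑ + 0.39·0.0047.
Cₑ = (0.02664 − 0.001833) / 0.0576 = 0.4307 mg/L.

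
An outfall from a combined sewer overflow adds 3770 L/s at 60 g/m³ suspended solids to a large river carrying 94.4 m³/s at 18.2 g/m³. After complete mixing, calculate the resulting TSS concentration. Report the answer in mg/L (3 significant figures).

19.8 mg/L

3770 L/s = 3.77 m³/s.
Conservation of mass across the mixing zone: C = (3.77·60 + 94.4·18.2) / (3.77 + 94.4) = 1944/98.17 = 19.81 mg/L.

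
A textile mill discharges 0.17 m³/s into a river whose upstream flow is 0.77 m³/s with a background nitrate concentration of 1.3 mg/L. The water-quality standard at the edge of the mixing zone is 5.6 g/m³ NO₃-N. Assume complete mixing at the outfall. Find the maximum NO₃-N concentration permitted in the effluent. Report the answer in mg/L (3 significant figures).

Mass balance: 5.6·0.94 = 0.17·Cₑ + 0.77·1.3.
Cₑ = (5.264 − 1.001) / 0.17 = 25.08 mg/L.

25.1 mg/L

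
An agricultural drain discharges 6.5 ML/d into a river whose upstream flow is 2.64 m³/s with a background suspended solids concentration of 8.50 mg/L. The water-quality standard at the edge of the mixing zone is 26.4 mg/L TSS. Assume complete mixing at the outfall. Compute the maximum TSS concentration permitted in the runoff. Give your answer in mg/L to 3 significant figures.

655 mg/L

6.5 ML/d = 0.07523 m³/s.
Mass balance: 26.4·2.715 = 0.07523·Cₑ + 2.64·8.5.
Cₑ = (71.68 − 22.44) / 0.07523 = 654.5 mg/L.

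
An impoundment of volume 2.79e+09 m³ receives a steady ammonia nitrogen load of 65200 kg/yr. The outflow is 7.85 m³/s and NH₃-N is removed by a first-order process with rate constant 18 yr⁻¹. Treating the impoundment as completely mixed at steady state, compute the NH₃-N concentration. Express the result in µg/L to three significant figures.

1.29 µg/L

Outflow Q = 7.85 m³/s × 3.156e+07 s/yr = 2.477e+08 m³/yr.
Steady-state CSTR mass balance: W = Q·C + k·V·C, so C = W/(Q + kV).
Q + kV = 2.477e+08 + 18·2.79e+09 = 5.047e+10 m³/yr.
C = 65200/5.047e+10 = 1.292e-06 kg/m³ = 0.001292 mg/L = 1.292 µg/L.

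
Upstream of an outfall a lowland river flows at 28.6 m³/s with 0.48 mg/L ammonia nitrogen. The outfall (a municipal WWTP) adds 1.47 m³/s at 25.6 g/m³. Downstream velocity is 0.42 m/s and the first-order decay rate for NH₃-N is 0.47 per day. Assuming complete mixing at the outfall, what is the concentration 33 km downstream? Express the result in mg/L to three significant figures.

After complete mixing, C₀ = (1.47·25.6 + 28.6·0.48) / 30.07 = 1.708 mg/L.
Travel time t = 3.3e+04 m / 0.42 m/s = 7.857e+04 s = 0.9094 d.
C = 1.708·exp(−0.47·0.9094) = 1.708·0.6522 = 1.114 mg/L.

1.11 mg/L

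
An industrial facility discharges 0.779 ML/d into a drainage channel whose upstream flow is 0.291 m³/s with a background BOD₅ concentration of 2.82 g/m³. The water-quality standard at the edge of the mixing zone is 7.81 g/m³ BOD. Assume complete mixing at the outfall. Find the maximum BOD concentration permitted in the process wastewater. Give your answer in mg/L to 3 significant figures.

0.779 ML/d = 0.009016 m³/s.
Mass balance: 7.81·0.3 = 0.009016·Cₑ + 0.291·2.82.
Cₑ = (2.343 − 0.8206) / 0.009016 = 168.9 mg/L.

169 mg/L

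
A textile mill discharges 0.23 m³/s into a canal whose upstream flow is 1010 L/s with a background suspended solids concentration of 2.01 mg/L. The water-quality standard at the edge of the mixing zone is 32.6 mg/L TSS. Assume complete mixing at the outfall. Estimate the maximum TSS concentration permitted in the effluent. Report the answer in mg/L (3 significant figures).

167 mg/L

1010 L/s = 1.01 m³/s.
Mass balance: 32.6·1.24 = 0.23·Cₑ + 1.01·2.01.
Cₑ = (40.42 − 2.03) / 0.23 = 166.9 mg/L.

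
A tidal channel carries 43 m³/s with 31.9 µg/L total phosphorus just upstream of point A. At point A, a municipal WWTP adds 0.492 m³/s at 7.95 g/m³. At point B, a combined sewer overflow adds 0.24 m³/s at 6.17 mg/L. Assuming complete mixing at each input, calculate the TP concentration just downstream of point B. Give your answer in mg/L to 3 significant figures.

0.155 mg/L

31.9 µg/L = 0.0319 mg/L.
After input A: C = (43·0.0319 + 0.492·7.95) / 43.49 = 0.1215 mg/L.
After input B: C = (43.49·0.1215 + 0.24·6.17) / 43.73 = 0.1547 mg/L.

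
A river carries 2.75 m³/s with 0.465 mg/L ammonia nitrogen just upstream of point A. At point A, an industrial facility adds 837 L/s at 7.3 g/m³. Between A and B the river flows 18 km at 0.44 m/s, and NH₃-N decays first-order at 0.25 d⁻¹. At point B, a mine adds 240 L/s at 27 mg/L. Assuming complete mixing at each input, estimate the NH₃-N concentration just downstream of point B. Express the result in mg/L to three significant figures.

3.41 mg/L

837 L/s = 0.837 m³/s.
After input A: C = (2.75·0.465 + 0.837·7.3) / 3.587 = 2.06 mg/L.
Over the 18 km reach to input B (t = 4.091e+04 s = 0.4735 d), decay gives C = 2.06·exp(−0.25·0.4735) = 1.83 mg/L.
240 L/s = 0.24 m³/s.
After input B: C = (3.587·1.83 + 0.24·27) / 3.827 = 3.408 mg/L.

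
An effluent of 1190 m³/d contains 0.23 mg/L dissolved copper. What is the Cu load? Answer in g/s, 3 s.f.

0.00317 g/s

1190 m³/d = 0.01377 m³/s.
Mass flux = Q·C = 0.01377 m³/s × 0.23 g/m³ = 0.003168 g/s.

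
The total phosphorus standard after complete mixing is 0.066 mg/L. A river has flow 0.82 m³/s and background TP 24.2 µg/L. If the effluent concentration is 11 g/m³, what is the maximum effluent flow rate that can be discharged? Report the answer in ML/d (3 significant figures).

24.2 µg/L = 0.0242 mg/L.
Mass balance at complete mixing: C_std·(Q_w + Q_r) = Q_w·C_e + Q_r·C_b.
Rearranging, Q_w = Q_r·(C_std − C_b)/(C_e − C_std) = 0.82·(0.066 − 0.0242) / (11 − 0.066) = 0.003135 m³/s.
= 0.2708 ML/d.

0.271 ML/d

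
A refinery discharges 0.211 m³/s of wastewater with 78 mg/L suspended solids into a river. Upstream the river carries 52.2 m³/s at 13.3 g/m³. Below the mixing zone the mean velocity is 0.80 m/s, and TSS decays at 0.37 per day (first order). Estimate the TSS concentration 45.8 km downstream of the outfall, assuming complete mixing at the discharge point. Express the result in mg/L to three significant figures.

After complete mixing, C₀ = (0.211·78 + 52.2·13.3) / 52.41 = 13.56 mg/L.
Travel time t = 4.58e+04 m / 0.80 m/s = 5.725e+04 s = 0.6626 d.
C = 13.56·exp(−0.37·0.6626) = 13.56·0.7826 = 10.61 mg/L.

10.6 mg/L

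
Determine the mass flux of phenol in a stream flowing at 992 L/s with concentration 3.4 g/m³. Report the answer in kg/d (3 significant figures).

992 L/s = 0.992 m³/s.
Mass flux = Q·C = 0.992 m³/s × 3.4 g/m³ = 3.373 g/s.
= 3.373 g/s × 86.4 = 291.4 kg/d.

291 kg/d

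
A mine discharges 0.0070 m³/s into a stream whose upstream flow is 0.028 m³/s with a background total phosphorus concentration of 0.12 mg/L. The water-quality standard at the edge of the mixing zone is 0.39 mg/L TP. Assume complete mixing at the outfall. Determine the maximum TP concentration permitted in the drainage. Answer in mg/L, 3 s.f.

Mass balance: 0.39·0.035 = 0.007·Cₑ + 0.028·0.12.
Cₑ = (0.01365 − 0.00336) / 0.007 = 1.47 mg/L.

1.47 mg/L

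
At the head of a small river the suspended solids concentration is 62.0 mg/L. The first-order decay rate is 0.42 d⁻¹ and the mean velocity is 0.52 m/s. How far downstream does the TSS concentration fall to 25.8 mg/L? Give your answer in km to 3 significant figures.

From C = C₀·e^(−kt), t = ln(C₀/C)/k = ln(62.0/25.8)/0.42 = 0.8768/0.42 = 2.088 d.
Distance = v·t = 0.52 m/s × 1.804e+05 s = 9.379e+04 m = 93.79 km.

93.8 km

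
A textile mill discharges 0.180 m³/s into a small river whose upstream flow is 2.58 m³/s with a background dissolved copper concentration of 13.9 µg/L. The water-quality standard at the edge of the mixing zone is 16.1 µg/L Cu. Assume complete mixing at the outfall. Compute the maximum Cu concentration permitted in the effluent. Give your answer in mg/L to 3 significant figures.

0.0476 mg/L

13.9 µg/L = 0.0139 mg/L.
16.1 µg/L = 0.0161 mg/L.
Mass balance: 0.0161·2.76 = 0.18·Cₑ + 2.58·0.0139.
Cₑ = (0.04444 − 0.03586) / 0.18 = 0.04763 mg/L.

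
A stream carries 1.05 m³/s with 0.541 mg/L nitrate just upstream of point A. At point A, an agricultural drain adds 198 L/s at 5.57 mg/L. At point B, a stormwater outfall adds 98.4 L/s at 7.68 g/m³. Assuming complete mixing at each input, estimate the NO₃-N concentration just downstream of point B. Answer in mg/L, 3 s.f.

1.80 mg/L

198 L/s = 0.198 m³/s.
After input A: C = (1.05·0.541 + 0.198·5.57) / 1.248 = 1.339 mg/L.
98.4 L/s = 0.0984 m³/s.
After input B: C = (1.248·1.339 + 0.0984·7.68) / 1.346 = 1.802 mg/L.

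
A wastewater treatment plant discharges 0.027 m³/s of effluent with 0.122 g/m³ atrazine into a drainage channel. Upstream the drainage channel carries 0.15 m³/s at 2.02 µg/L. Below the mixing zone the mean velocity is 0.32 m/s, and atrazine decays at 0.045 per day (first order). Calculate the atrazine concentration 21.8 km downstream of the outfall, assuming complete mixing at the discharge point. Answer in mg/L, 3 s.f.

2.02 µg/L = 0.00202 mg/L.
After complete mixing, C₀ = (0.027·0.122 + 0.15·0.00202) / 0.177 = 0.02032 mg/L.
Travel time t = 2.18e+04 m / 0.32 m/s = 6.812e+04 s = 0.7885 d.
C = 0.02032·exp(−0.045·0.7885) = 0.02032·0.9651 = 0.01961 mg/L.

0.0196 mg/L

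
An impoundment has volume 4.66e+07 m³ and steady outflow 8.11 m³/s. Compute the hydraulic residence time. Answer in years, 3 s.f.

Q = 8.11 m³/s × 3.156e+07 s/yr = 2.559e+08 m³/yr.
Hydraulic residence time τ = V/Q = 4.66e+07/2.559e+08 = 0.1821 yr.

0.182 yr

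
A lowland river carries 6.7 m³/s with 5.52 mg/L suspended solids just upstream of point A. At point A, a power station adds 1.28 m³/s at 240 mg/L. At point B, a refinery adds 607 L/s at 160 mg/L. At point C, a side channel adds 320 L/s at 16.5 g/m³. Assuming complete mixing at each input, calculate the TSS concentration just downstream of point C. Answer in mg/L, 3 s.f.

After input A: C = (6.7·5.52 + 1.28·240) / 7.98 = 43.13 mg/L.
607 L/s = 0.607 m³/s.
After input B: C = (7.98·43.13 + 0.607·160) / 8.587 = 51.39 mg/L.
320 L/s = 0.32 m³/s.
After input C: C = (8.587·51.39 + 0.32·16.5) / 8.907 = 50.14 mg/L.

50.1 mg/L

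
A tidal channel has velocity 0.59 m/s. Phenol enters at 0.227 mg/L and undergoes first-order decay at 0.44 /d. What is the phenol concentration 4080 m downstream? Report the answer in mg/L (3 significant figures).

0.219 mg/L

Travel time t = 4080 m / 0.59 m/s = 4080/0.59 = 6915 s = 0.08004 d.
First-order decay: C = 0.227·exp(−0.44·0.08004) = 0.227·0.9654 = 0.2191 mg/L.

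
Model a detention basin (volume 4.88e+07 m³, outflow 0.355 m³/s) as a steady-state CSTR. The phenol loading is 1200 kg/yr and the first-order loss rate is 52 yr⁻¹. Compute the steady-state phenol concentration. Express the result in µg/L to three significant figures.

0.471 µg/L

Outflow Q = 0.355 m³/s × 3.156e+07 s/yr = 1.12e+07 m³/yr.
Steady-state CSTR mass balance: W = Q·C + k·V·C, so C = W/(Q + kV).
Q + kV = 1.12e+07 + 52·4.88e+07 = 2.549e+09 m³/yr.
C = 1200/2.549e+09 = 4.708e-07 kg/m³ = 0.0004708 mg/L = 0.4708 µg/L.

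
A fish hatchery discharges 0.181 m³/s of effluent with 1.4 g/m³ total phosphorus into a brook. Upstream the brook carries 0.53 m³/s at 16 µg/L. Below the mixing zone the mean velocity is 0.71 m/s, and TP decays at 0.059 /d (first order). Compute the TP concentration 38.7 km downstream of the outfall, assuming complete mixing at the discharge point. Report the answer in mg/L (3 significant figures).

16 µg/L = 0.016 mg/L.
After complete mixing, C₀ = (0.181·1.4 + 0.53·0.016) / 0.711 = 0.3683 mg/L.
Travel time t = 3.87e+04 m / 0.71 m/s = 5.451e+04 s = 0.6309 d.
C = 0.3683·exp(−0.059·0.6309) = 0.3683·0.9635 = 0.3549 mg/L.

0.355 mg/L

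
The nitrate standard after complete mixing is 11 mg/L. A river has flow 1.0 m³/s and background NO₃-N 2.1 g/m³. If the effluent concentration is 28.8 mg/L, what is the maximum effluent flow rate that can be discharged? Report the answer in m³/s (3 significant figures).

Mass balance at complete mixing: C_std·(Q_w + Q_r) = Q_w·C_e + Q_r·C_b.
Rearranging, Q_w = Q_r·(C_std − C_b)/(C_e − C_std) = 1.0·(11 − 2.1) / (28.8 − 11) = 0.5 m³/s.

0.500 m³/s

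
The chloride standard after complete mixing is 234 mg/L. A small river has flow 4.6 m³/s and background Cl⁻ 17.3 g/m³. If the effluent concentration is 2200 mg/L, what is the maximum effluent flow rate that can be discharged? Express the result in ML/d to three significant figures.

Mass balance at complete mixing: C_std·(Q_w + Q_r) = Q_w·C_e + Q_r·C_b.
Rearranging, Q_w = Q_r·(C_std − C_b)/(C_e − C_std) = 4.6·(234 − 17.3) / (2200 − 234) = 0.507 m³/s.
= 43.81 ML/d.

43.8 ML/d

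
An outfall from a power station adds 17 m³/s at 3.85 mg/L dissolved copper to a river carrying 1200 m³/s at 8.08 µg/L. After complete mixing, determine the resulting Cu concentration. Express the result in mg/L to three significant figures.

0.0617 mg/L

8.08 µg/L = 0.00808 mg/L.
By mass balance at complete mixing, C = (17·3.85 + 1200·0.00808) / (17 + 1200) = 75.15/1217 = 0.06175 mg/L.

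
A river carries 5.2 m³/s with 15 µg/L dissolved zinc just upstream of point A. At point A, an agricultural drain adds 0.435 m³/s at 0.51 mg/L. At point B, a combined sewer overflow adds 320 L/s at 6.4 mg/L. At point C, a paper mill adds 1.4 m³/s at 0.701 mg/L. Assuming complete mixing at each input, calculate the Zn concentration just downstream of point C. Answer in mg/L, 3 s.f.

15 µg/L = 0.015 mg/L.
After input A: C = (5.2·0.015 + 0.435·0.51) / 5.635 = 0.05321 mg/L.
320 L/s = 0.32 m³/s.
After input B: C = (5.635·0.05321 + 0.32·6.4) / 5.955 = 0.3943 mg/L.
After input C: C = (5.955·0.3943 + 1.4·0.701) / 7.355 = 0.4527 mg/L.

0.453 mg/L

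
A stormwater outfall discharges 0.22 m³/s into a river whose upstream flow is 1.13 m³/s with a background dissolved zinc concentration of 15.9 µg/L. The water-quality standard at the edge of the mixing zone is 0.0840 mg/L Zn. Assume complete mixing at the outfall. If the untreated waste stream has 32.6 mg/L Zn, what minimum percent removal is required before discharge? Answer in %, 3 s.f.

98.7 %

15.9 µg/L = 0.0159 mg/L.
Mass balance: 0.084·1.35 = 0.22·Cₑ + 1.13·0.0159.
Cₑ = (0.1134 − 0.01797) / 0.22 = 0.4338 mg/L.
Required removal = 1 − 0.4338/32.6 = 98.67 %.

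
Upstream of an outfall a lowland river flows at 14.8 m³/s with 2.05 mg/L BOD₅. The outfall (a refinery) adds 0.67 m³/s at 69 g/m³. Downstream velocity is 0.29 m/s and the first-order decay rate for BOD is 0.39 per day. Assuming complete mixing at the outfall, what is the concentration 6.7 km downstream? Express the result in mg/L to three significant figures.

After complete mixing, C₀ = (0.67·69 + 14.8·2.05) / 15.47 = 4.95 mg/L.
Travel time t = 6700 m / 0.29 m/s = 2.31e+04 s = 0.2674 d.
C = 4.95·exp(−0.39·0.2674) = 4.95·0.901 = 4.459 mg/L.

4.46 mg/L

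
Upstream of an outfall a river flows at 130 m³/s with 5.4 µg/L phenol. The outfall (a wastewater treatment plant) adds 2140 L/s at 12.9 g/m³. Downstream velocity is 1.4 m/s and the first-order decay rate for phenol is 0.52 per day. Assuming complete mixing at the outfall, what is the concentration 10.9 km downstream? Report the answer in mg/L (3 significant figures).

2140 L/s = 2.14 m³/s.
5.4 µg/L = 0.0054 mg/L.
After complete mixing, C₀ = (2.14·12.9 + 130·0.0054) / 132.1 = 0.2142 mg/L.
Travel time t = 1.09e+04 m / 1.4 m/s = 7786 s = 0.09011 d.
C = 0.2142·exp(−0.52·0.09011) = 0.2142·0.9542 = 0.2044 mg/L.

0.204 mg/L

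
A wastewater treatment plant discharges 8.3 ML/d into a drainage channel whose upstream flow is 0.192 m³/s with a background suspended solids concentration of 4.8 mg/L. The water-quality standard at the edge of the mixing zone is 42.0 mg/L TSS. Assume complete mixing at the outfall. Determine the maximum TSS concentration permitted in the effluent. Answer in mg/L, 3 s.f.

116 mg/L

8.3 ML/d = 0.09606 m³/s.
Mass balance: 42·0.2881 = 0.09606·Cₑ + 0.192·4.8.
Cₑ = (12.1 − 0.9216) / 0.09606 = 116.3 mg/L.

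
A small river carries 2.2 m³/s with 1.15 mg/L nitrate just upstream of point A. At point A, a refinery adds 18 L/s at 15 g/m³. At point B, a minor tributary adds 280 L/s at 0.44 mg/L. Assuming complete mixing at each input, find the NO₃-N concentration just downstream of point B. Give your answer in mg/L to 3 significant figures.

18 L/s = 0.018 m³/s.
After input A: C = (2.2·1.15 + 0.018·15) / 2.218 = 1.262 mg/L.
280 L/s = 0.28 m³/s.
After input B: C = (2.218·1.262 + 0.28·0.44) / 2.498 = 1.17 mg/L.

1.17 mg/L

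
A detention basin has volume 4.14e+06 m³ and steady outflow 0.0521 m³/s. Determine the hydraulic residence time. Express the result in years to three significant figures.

2.52 yr

Q = 0.0521 m³/s × 3.156e+07 s/yr = 1.644e+06 m³/yr.
Hydraulic residence time τ = V/Q = 4.14e+06/1.644e+06 = 2.518 yr.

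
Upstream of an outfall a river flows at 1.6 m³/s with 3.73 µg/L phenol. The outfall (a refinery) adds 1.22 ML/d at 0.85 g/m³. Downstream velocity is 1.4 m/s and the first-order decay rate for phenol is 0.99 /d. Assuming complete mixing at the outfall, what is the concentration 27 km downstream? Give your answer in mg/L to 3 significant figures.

1.22 ML/d = 0.01412 m³/s.
3.73 µg/L = 0.00373 mg/L.
After complete mixing, C₀ = (0.01412·0.85 + 1.6·0.00373) / 1.614 = 0.01113 mg/L.
Travel time t = 2.7e+04 m / 1.4 m/s = 1.929e+04 s = 0.2232 d.
C = 0.01113·exp(−0.99·0.2232) = 0.01113·0.8017 = 0.008926 mg/L.

0.00893 mg/L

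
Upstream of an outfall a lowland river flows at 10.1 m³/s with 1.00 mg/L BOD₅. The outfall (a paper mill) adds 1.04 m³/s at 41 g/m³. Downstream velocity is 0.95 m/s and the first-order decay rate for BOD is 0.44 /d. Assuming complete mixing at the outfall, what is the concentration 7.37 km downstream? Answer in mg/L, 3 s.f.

After complete mixing, C₀ = (1.04·41 + 10.1·1) / 11.14 = 4.734 mg/L.
Travel time t = 7370 m / 0.95 m/s = 7758 s = 0.08979 d.
C = 4.734·exp(−0.44·0.08979) = 4.734·0.9613 = 4.551 mg/L.

4.55 mg/L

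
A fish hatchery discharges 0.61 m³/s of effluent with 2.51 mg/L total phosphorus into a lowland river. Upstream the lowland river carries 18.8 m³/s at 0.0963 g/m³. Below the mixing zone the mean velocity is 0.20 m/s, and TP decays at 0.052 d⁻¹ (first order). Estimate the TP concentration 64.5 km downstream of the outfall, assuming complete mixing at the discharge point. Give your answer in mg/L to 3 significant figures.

0.142 mg/L

After complete mixing, C₀ = (0.61·2.51 + 18.8·0.0963) / 19.41 = 0.1722 mg/L.
Travel time t = 6.45e+04 m / 0.20 m/s = 3.225e+05 s = 3.733 d.
C = 0.1722·exp(−0.052·3.733) = 0.1722·0.8236 = 0.1418 mg/L.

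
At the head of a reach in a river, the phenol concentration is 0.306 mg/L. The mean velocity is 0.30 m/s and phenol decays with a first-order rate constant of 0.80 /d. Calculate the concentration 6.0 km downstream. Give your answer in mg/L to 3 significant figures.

0.254 mg/L

Travel time t = 6.0 km / 0.30 m/s = 6000/0.30 = 2e+04 s = 0.2315 d.
First-order decay: C = 0.306·exp(−0.80·0.2315) = 0.306·0.831 = 0.2543 mg/L.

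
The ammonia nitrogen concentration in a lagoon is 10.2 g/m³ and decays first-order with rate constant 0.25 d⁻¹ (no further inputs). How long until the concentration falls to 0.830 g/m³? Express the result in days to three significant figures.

10.0 d

t = ln(C₀/C)/k = ln(10.2/0.830)/0.25 = 2.509/0.25 = 10.03 d.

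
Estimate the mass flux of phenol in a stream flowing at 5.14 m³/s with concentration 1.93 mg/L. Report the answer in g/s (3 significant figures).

Mass flux = Q·C = 5.14 m³/s × 1.93 g/m³ = 9.92 g/s.

9.92 g/s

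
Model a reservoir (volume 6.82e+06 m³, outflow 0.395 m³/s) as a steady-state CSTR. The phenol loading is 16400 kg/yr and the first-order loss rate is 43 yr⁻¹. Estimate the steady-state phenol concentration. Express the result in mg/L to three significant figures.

Outflow Q = 0.395 m³/s × 3.156e+07 s/yr = 1.247e+07 m³/yr.
Steady-state CSTR mass balance: W = Q·C + k·V·C, so C = W/(Q + kV).
Q + kV = 1.247e+07 + 43·6.82e+06 = 3.057e+08 m³/yr.
C = 16400/3.057e+08 = 5.364e-05 kg/m³ = 0.05364 mg/L.

0.0536 mg/L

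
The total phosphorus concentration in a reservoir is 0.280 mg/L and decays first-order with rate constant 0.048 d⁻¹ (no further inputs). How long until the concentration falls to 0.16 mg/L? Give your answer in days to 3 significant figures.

11.7 d

t = ln(C₀/C)/k = ln(0.280/0.16)/0.048 = 0.5596/0.048 = 11.66 d.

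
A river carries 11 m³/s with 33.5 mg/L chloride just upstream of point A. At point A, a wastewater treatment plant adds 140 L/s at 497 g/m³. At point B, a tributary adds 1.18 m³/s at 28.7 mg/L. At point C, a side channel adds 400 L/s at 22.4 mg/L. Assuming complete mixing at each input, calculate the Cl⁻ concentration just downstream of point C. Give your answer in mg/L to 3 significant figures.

37.8 mg/L

140 L/s = 0.14 m³/s.
After input A: C = (11·33.5 + 0.14·497) / 11.14 = 39.32 mg/L.
After input B: C = (11.14·39.32 + 1.18·28.7) / 12.32 = 38.31 mg/L.
400 L/s = 0.4 m³/s.
After input C: C = (12.32·38.31 + 0.4·22.4) / 12.72 = 37.81 mg/L.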